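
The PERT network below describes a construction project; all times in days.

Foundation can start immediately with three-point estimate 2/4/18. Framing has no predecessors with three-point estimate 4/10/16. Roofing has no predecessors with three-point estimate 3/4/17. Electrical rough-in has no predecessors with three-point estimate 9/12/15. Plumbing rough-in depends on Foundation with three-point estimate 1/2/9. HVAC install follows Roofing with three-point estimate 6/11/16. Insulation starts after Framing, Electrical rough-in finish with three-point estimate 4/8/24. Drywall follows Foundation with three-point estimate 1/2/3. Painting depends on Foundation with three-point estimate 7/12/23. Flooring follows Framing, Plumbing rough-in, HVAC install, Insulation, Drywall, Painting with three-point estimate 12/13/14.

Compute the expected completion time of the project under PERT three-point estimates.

35 days

te_Foundation = (2 + 4·4 + 18)/6 = 36/6 = 6
te_Framing = (4 + 4·10 + 16)/6 = 60/6 = 10
te_Roofing = (3 + 4·4 + 17)/6 = 36/6 = 6
te_Electrical rough-in = (9 + 4·12 + 15)/6 = 72/6 = 12
te_Plumbing rough-in = (1 + 4·2 + 9)/6 = 18/6 = 3
te_HVAC install = (6 + 4·11 + 16)/6 = 66/6 = 11
te_Insulation = (4 + 4·8 + 24)/6 = 60/6 = 10
te_Drywall = (1 + 4·2 + 3)/6 = 12/6 = 2
te_Painting = (7 + 4·12 + 23)/6 = 78/6 = 13
te_Flooring = (12 + 4·13 + 14)/6 = 78/6 = 13

Forward pass:
ES_Foundation = 0; EF_Foundation = 6
ES_Framing = 0; EF_Framing = 10
ES_Roofing = 0; EF_Roofing = 6
ES_Electrical rough-in = 0; EF_Electrical rough-in = 12
ES_Plumbing rough-in = 6; EF_Plumbing rough-in = 6+3 = 9
ES_HVAC install = 6; EF_HVAC install = 6+11 = 17
ES_Insulation = max(EF_Framing=10, EF_Electrical rough-in=12) = 12; EF_Insulation = 12+10 = 22
ES_Drywall = 6; EF_Drywall = 6+2 = 8
ES_Painting = 6; EF_Painting = 6+13 = 19
ES_Flooring = max(EF_Framing=10, EF_Plumbing rough-in=9, EF_HVAC install=17, EF_Insulation=22, EF_Drywall=8, EF_Painting=19) = 22; EF_Flooring = 22+13 = 35
Expected project duration μ = 35 days. Critical path: Electrical rough-in → Insulation → Flooring.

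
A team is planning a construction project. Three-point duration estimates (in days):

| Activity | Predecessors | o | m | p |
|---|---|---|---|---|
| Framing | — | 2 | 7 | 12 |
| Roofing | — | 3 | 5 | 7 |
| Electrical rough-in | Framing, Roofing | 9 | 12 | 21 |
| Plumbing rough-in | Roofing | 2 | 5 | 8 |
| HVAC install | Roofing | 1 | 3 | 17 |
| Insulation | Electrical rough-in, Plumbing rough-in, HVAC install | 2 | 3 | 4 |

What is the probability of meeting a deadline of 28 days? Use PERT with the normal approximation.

0.972

te_Framing = (2 + 4·7 + 12)/6 = 42/6 = 7; σ²_Framing = ((12−2)/6)² = 2.778
te_Roofing = (3 + 4·5 + 7)/6 = 30/6 = 5; σ²_Roofing = ((7−3)/6)² = 0.444
te_Electrical rough-in = (9 + 4·12 + 21)/6 = 78/6 = 13; σ²_Electrical rough-in = ((21−9)/6)² = 4.000
te_Plumbing rough-in = (2 + 4·5 + 8)/6 = 30/6 = 5; σ²_Plumbing rough-in = ((8−2)/6)² = 1.000
te_HVAC install = (1 + 4·3 + 17)/6 = 30/6 = 5; σ²_HVAC install = ((17−1)/6)² = 7.111
te_Insulation = (2 + 4·3 + 4)/6 = 18/6 = 3; σ²_Insulation = ((4−2)/6)² = 0.111

Forward pass:
ES_Framing = 0; EF_Framing = 7
ES_Roofing = 0; EF_Roofing = 5
ES_Electrical rough-in = max(EF_Framing=7, EF_Roofing=5) = 7; EF_Electrical rough-in = 7+13 = 20
ES_Plumbing rough-in = 5; EF_Plumbing rough-in = 5+5 = 10
ES_HVAC install = 5; EF_HVAC install = 5+5 = 10
ES_Insulation = max(EF_Electrical rough-in=20, EF_Plumbing rough-in=10, EF_HVAC install=10) = 20; EF_Insulation = 20+3 = 23
Expected project duration μ = 23 days. Critical path: Framing → Electrical rough-in → Insulation.

Variance along critical path = 2.778 + 4.000 + 0.111 = 6.889; σ = √6.889 = 2.625 days.
Z = (28 − 23) / 2.625 = 1.905
P(T ≤ 28) = Φ(1.905) ≈ 0.972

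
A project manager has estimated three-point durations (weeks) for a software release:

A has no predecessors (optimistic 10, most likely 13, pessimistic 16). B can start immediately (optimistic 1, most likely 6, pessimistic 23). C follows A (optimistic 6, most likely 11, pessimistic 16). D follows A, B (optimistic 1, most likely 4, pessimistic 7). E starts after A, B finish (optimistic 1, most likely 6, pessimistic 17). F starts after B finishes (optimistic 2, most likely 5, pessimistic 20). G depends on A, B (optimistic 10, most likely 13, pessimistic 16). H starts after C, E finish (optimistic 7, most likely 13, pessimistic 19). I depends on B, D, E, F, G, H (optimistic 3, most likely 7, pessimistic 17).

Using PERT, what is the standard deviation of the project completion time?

te_A = (10 + 4·13 + 16)/6 = 78/6 = 13; σ²_A = ((16−10)/6)² = 1.000
te_B = (1 + 4·6 + 23)/6 = 48/6 = 8; σ²_B = ((23−1)/6)² = 13.444
te_C = (6 + 4·11 + 16)/6 = 66/6 = 11; σ²_C = ((16−6)/6)² = 2.778
te_D = (1 + 4·4 + 7)/6 = 24/6 = 4; σ²_D = ((7−1)/6)² = 1.000
te_E = (1 + 4·6 + 17)/6 = 42/6 = 7; σ²_E = ((17−1)/6)² = 7.111
te_F = (2 + 4·5 + 20)/6 = 42/6 = 7; σ²_F = ((20−2)/6)² = 9.000
te_G = (10 + 4·13 + 16)/6 = 78/6 = 13; σ²_G = ((16−10)/6)² = 1.000
te_H = (7 + 4·13 + 19)/6 = 78/6 = 13; σ²_H = ((19−7)/6)² = 4.000
te_I = (3 + 4·7 + 17)/6 = 48/6 = 8; σ²_I = ((17−3)/6)² = 5.444

Forward pass:
ES_A = 0; EF_A = 13
ES_B = 0; EF_B = 8
ES_C = 13; EF_C = 13+11 = 24
ES_D = max(EF_A=13, EF_B=8) = 13; EF_D = 13+4 = 17
ES_E = max(EF_A=13, EF_B=8) = 13; EF_E = 13+7 = 20
ES_F = 8; EF_F = 8+7 = 15
ES_G = max(EF_A=13, EF_B=8) = 13; EF_G = 13+13 = 26
ES_H = max(EF_C=24, EF_E=20) = 24; EF_H = 24+13 = 37
ES_I = max(EF_B=8, EF_D=17, EF_E=20, EF_F=15, EF_G=26, EF_H=37) = 37; EF_I = 37+8 = 45
Expected project duration μ = 45 weeks. Critical path: A → C → H → I.

Variance along critical path = 1.000 + 2.778 + 4.000 + 5.444 = 13.222
σ = √13.222 = 3.636 weeks

3.64 weeks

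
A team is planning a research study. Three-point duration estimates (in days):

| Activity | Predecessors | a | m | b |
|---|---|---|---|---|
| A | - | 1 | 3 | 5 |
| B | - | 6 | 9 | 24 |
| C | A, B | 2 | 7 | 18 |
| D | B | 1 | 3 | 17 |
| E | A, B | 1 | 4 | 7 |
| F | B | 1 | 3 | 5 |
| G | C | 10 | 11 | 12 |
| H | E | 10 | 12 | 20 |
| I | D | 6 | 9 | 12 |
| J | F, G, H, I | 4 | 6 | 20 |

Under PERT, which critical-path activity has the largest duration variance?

B

te_A = (1 + 4·3 + 5)/6 = 18/6 = 3; σ²_A = ((5−1)/6)² = 0.444
te_B = (6 + 4·9 + 24)/6 = 66/6 = 11; σ²_B = ((24−6)/6)² = 9.000
te_C = (2 + 4·7 + 18)/6 = 48/6 = 8; σ²_C = ((18−2)/6)² = 7.111
te_D = (1 + 4·3 + 17)/6 = 30/6 = 5; σ²_D = ((17−1)/6)² = 7.111
te_E = (1 + 4·4 + 7)/6 = 24/6 = 4; σ²_E = ((7−1)/6)² = 1.000
te_F = (1 + 4·3 + 5)/6 = 18/6 = 3; σ²_F = ((5−1)/6)² = 0.444
te_G = (10 + 4·11 + 12)/6 = 66/6 = 11; σ²_G = ((12−10)/6)² = 0.111
te_H = (10 + 4·12 + 20)/6 = 78/6 = 13; σ²_H = ((20−10)/6)² = 2.778
te_I = (6 + 4·9 + 12)/6 = 54/6 = 9; σ²_I = ((12−6)/6)² = 1.000
te_J = (4 + 4·6 + 20)/6 = 48/6 = 8; σ²_J = ((20−4)/6)² = 7.111

Forward pass:
ES_A = 0; EF_A = 3
ES_B = 0; EF_B = 11
ES_C = max(EF_A=3, EF_B=11) = 11; EF_C = 11+8 = 19
ES_D = 11; EF_D = 11+5 = 16
ES_E = max(EF_A=3, EF_B=11) = 11; EF_E = 11+4 = 15
ES_F = 11; EF_F = 11+3 = 14
ES_G = 19; EF_G = 19+11 = 30
ES_H = 15; EF_H = 15+13 = 28
ES_I = 16; EF_I = 16+9 = 25
ES_J = max(EF_F=14, EF_G=30, EF_H=28, EF_I=25) = 30; EF_J = 30+8 = 38
Expected project duration μ = 38 days. Critical path: B → C → G → J.

Variances on critical path: σ²_B=9.000, σ²_C=7.111, σ²_G=0.111, σ²_J=7.111.
Largest is σ²_B = 9.000.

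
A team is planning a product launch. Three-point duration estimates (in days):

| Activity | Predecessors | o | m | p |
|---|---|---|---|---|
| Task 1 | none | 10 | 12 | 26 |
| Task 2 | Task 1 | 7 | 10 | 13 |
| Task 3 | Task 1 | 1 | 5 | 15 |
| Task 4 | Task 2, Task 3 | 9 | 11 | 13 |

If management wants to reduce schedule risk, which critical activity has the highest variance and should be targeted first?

Task 1

te_Task 1 = (10 + 4·12 + 26)/6 = 84/6 = 14; σ²_Task 1 = ((26−10)/6)² = 7.111
te_Task 2 = (7 + 4·10 + 13)/6 = 60/6 = 10; σ²_Task 2 = ((13−7)/6)² = 1.000
te_Task 3 = (1 + 4·5 + 15)/6 = 36/6 = 6; σ²_Task 3 = ((15−1)/6)² = 5.444
te_Task 4 = (9 + 4·11 + 13)/6 = 66/6 = 11; σ²_Task 4 = ((13−9)/6)² = 0.444

Forward pass:
ES_Task 1 = 0; EF_Task 1 = 14
ES_Task 2 = 14; EF_Task 2 = 14+10 = 24
ES_Task 3 = 14; EF_Task 3 = 14+6 = 20
ES_Task 4 = max(EF_Task 2=24, EF_Task 3=20) = 24; EF_Task 4 = 24+11 = 35
Expected project duration μ = 35 days. Critical path: Task 1 → Task 2 → Task 4.

Variances on critical path: σ²_Task 1=7.111, σ²_Task 2=1.000, σ²_Task 4=0.444.
Largest is σ²_Task 1 = 7.111.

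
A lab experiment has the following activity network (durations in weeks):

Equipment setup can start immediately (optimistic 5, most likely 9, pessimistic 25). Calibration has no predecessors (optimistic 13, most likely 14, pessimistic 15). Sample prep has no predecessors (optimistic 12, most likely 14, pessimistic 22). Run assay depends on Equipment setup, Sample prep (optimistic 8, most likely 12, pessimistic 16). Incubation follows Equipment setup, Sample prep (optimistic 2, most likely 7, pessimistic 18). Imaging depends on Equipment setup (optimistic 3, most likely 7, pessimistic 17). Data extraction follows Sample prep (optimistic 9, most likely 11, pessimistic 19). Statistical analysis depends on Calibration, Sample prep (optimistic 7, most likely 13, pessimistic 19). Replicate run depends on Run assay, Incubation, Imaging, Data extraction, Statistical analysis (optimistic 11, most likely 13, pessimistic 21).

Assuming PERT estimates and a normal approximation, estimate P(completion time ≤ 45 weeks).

te_Equipment setup = (5 + 4·9 + 25)/6 = 66/6 = 11; σ²_Equipment setup = ((25−5)/6)² = 11.111
te_Calibration = (13 + 4·14 + 15)/6 = 84/6 = 14; σ²_Calibration = ((15−13)/6)² = 0.111
te_Sample prep = (12 + 4·14 + 22)/6 = 90/6 = 15; σ²_Sample prep = ((22−12)/6)² = 2.778
te_Run assay = (8 + 4·12 + 16)/6 = 72/6 = 12; σ²_Run assay = ((16−8)/6)² = 1.778
te_Incubation = (2 + 4·7 + 18)/6 = 48/6 = 8; σ²_Incubation = ((18−2)/6)² = 7.111
te_Imaging = (3 + 4·7 + 17)/6 = 48/6 = 8; σ²_Imaging = ((17−3)/6)² = 5.444
te_Data extraction = (9 + 4·11 + 19)/6 = 72/6 = 12; σ²_Data extraction = ((19−9)/6)² = 2.778
te_Statistical analysis = (7 + 4·13 + 19)/6 = 78/6 = 13; σ²_Statistical analysis = ((19−7)/6)² = 4.000
te_Replicate run = (11 + 4·13 + 21)/6 = 84/6 = 14; σ²_Replicate run = ((21−11)/6)² = 2.778

Forward pass:
ES_Equipment setup = 0; EF_Equipment setup = 11
ES_Calibration = 0; EF_Calibration = 14
ES_Sample prep = 0; EF_Sample prep = 15
ES_Run assay = max(EF_Equipment setup=11, EF_Sample prep=15) = 15; EF_Run assay = 15+12 = 27
ES_Incubation = max(EF_Equipment setup=11, EF_Sample prep=15) = 15; EF_Incubation = 15+8 = 23
ES_Imaging = 11; EF_Imaging = 11+8 = 19
ES_Data extraction = 15; EF_Data extraction = 15+12 = 27
ES_Statistical analysis = max(EF_Calibration=14, EF_Sample prep=15) = 15; EF_Statistical analysis = 15+13 = 28
ES_Replicate run = max(EF_Run assay=27, EF_Incubation=23, EF_Imaging=19, EF_Data extraction=27, EF_Statistical analysis=28) = 28; EF_Replicate run = 28+14 = 42
Expected project duration μ = 42 weeks. Critical path: Sample prep → Statistical analysis → Replicate run.

Variance along critical path = 2.778 + 4.000 + 2.778 = 9.556; σ = √9.556 = 3.091 weeks.
Z = (45 − 42) / 3.091 = 0.970
P(T ≤ 45) = Φ(0.970) ≈ 0.834

0.834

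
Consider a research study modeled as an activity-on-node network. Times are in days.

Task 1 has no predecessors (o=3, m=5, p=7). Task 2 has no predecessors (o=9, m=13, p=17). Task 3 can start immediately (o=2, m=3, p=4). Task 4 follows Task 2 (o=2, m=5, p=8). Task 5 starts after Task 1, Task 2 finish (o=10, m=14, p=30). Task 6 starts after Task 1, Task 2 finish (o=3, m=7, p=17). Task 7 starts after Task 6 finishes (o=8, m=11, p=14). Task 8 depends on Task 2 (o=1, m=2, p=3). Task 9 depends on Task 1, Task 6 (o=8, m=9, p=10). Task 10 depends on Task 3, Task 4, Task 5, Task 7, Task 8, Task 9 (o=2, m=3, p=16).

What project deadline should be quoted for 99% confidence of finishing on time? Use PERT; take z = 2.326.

45.6 days

te_Task 1 = (3 + 4·5 + 7)/6 = 30/6 = 5; σ²_Task 1 = ((7−3)/6)² = 0.444
te_Task 2 = (9 + 4·13 + 17)/6 = 78/6 = 13; σ²_Task 2 = ((17−9)/6)² = 1.778
te_Task 3 = (2 + 4·3 + 4)/6 = 18/6 = 3; σ²_Task 3 = ((4−2)/6)² = 0.111
te_Task 4 = (2 + 4·5 + 8)/6 = 30/6 = 5; σ²_Task 4 = ((8−2)/6)² = 1.000
te_Task 5 = (10 + 4·14 + 30)/6 = 96/6 = 16; σ²_Task 5 = ((30−10)/6)² = 11.111
te_Task 6 = (3 + 4·7 + 17)/6 = 48/6 = 8; σ²_Task 6 = ((17−3)/6)² = 5.444
te_Task 7 = (8 + 4·11 + 14)/6 = 66/6 = 11; σ²_Task 7 = ((14−8)/6)² = 1.000
te_Task 8 = (1 + 4·2 + 3)/6 = 12/6 = 2; σ²_Task 8 = ((3−1)/6)² = 0.111
te_Task 9 = (8 + 4·9 + 10)/6 = 54/6 = 9; σ²_Task 9 = ((10−8)/6)² = 0.111
te_Task 10 = (2 + 4·3 + 16)/6 = 30/6 = 5; σ²_Task 10 = ((16−2)/6)² = 5.444

Forward pass:
ES_Task 1 = 0; EF_Task 1 = 5
ES_Task 2 = 0; EF_Task 2 = 13
ES_Task 3 = 0; EF_Task 3 = 3
ES_Task 4 = 13; EF_Task 4 = 13+5 = 18
ES_Task 5 = max(EF_Task 1=5, EF_Task 2=13) = 13; EF_Task 5 = 13+16 = 29
ES_Task 6 = max(EF_Task 1=5, EF_Task 2=13) = 13; EF_Task 6 = 13+8 = 21
ES_Task 7 = 21; EF_Task 7 = 21+11 = 32
ES_Task 8 = 13; EF_Task 8 = 13+2 = 15
ES_Task 9 = max(EF_Task 1=5, EF_Task 6=21) = 21; EF_Task 9 = 21+9 = 30
ES_Task 10 = max(EF_Task 3=3, EF_Task 4=18, EF_Task 5=29, EF_Task 7=32, EF_Task 8=15, EF_Task 9=30) = 32; EF_Task 10 = 32+5 = 37
Expected project duration μ = 37 days. Critical path: Task 2 → Task 6 → Task 7 → Task 10.

Variance along critical path = 1.778 + 5.444 + 1.000 + 5.444 = 13.667; σ = 3.697 days.
D = μ + z·σ = 37 + 2.326·3.697 = 45.6 days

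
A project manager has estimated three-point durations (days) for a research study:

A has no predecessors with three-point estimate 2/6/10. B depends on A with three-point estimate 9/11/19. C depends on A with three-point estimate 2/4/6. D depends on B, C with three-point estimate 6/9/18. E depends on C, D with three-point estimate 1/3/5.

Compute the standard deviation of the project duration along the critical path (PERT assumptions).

te_A = (2 + 4·6 + 10)/6 = 36/6 = 6; σ²_A = ((10−2)/6)² = 1.778
te_B = (9 + 4·11 + 19)/6 = 72/6 = 12; σ²_B = ((19−9)/6)² = 2.778
te_C = (2 + 4·4 + 6)/6 = 24/6 = 4; σ²_C = ((6−2)/6)² = 0.444
te_D = (6 + 4·9 + 18)/6 = 60/6 = 10; σ²_D = ((18−6)/6)² = 4.000
te_E = (1 + 4·3 + 5)/6 = 18/6 = 3; σ²_E = ((5−1)/6)² = 0.444

Forward pass:
ES_A = 0; EF_A = 6
ES_B = 6; EF_B = 6+12 = 18
ES_C = 6; EF_C = 6+4 = 10
ES_D = max(EF_B=18, EF_C=10) = 18; EF_D = 18+10 = 28
ES_E = max(EF_C=10, EF_D=28) = 28; EF_E = 28+3 = 31
Expected project duration μ = 31 days. Critical path: A → B → D → E.

Variance along critical path = 1.778 + 2.778 + 4.000 + 0.444 = 9.000
σ = √9.000 = 3.000 days

3.00 days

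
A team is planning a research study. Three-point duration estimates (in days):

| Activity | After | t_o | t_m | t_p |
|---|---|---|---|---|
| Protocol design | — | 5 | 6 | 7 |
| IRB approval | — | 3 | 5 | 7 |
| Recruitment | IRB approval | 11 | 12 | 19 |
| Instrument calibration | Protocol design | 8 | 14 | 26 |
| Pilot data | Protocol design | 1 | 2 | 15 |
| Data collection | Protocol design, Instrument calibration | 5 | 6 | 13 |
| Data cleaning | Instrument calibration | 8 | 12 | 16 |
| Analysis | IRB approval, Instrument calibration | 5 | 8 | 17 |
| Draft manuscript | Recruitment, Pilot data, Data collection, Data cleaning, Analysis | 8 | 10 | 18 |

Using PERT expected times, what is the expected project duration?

te_Protocol design = (5 + 4·6 + 7)/6 = 36/6 = 6
te_IRB approval = (3 + 4·5 + 7)/6 = 30/6 = 5
te_Recruitment = (11 + 4·12 + 19)/6 = 78/6 = 13
te_Instrument calibration = (8 + 4·14 + 26)/6 = 90/6 = 15
te_Pilot data = (1 + 4·2 + 15)/6 = 24/6 = 4
te_Data collection = (5 + 4·6 + 13)/6 = 42/6 = 7
te_Data cleaning = (8 + 4·12 + 16)/6 = 72/6 = 12
te_Analysis = (5 + 4·8 + 17)/6 = 54/6 = 9
te_Draft manuscript = (8 + 4·10 + 18)/6 = 66/6 = 11

Forward pass:
ES_Protocol design = 0; EF_Protocol design = 6
ES_IRB approval = 0; EF_IRB approval = 5
ES_Recruitment = 5; EF_Recruitment = 5+13 = 18
ES_Instrument calibration = 6; EF_Instrument calibration = 6+15 = 21
ES_Pilot data = 6; EF_Pilot data = 6+4 = 10
ES_Data collection = max(EF_Protocol design=6, EF_Instrument calibration=21) = 21; EF_Data collection = 21+7 = 28
ES_Data cleaning = 21; EF_Data cleaning = 21+12 = 33
ES_Analysis = max(EF_IRB approval=5, EF_Instrument calibration=21) = 21; EF_Analysis = 21+9 = 30
ES_Draft manuscript = max(EF_Recruitment=18, EF_Pilot data=10, EF_Data collection=28, EF_Data cleaning=33, EF_Analysis=30) = 33; EF_Draft manuscript = 33+11 = 44
Expected project duration μ = 44 days. Critical path: Protocol design → Instrument calibration → Data cleaning → Draft manuscript.

44 days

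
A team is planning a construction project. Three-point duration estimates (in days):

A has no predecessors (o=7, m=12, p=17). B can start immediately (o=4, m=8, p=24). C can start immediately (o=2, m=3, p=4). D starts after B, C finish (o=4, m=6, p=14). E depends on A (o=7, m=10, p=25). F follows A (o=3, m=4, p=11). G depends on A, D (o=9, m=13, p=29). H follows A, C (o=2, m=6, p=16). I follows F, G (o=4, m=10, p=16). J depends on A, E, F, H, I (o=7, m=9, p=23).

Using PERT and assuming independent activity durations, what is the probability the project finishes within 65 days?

te_A = (7 + 4·12 + 17)/6 = 72/6 = 12; σ²_A = ((17−7)/6)² = 2.778
te_B = (4 + 4·8 + 24)/6 = 60/6 = 10; σ²_B = ((24−4)/6)² = 11.111
te_C = (2 + 4·3 + 4)/6 = 18/6 = 3; σ²_C = ((4−2)/6)² = 0.111
te_D = (4 + 4·6 + 14)/6 = 42/6 = 7; σ²_D = ((14−4)/6)² = 2.778
te_E = (7 + 4·10 + 25)/6 = 72/6 = 12; σ²_E = ((25−7)/6)² = 9.000
te_F = (3 + 4·4 + 11)/6 = 30/6 = 5; σ²_F = ((11−3)/6)² = 1.778
te_G = (9 + 4·13 + 29)/6 = 90/6 = 15; σ²_G = ((29−9)/6)² = 11.111
te_H = (2 + 4·6 + 16)/6 = 42/6 = 7; σ²_H = ((16−2)/6)² = 5.444
te_I = (4 + 4·10 + 16)/6 = 60/6 = 10; σ²_I = ((16−4)/6)² = 4.000
te_J = (7 + 4·9 + 23)/6 = 66/6 = 11; σ²_J = ((23−7)/6)² = 7.111

Forward pass:
ES_A = 0; EF_A = 12
ES_B = 0; EF_B = 10
ES_C = 0; EF_C = 3
ES_D = max(EF_B=10, EF_C=3) = 10; EF_D = 10+7 = 17
ES_E = 12; EF_E = 12+12 = 24
ES_F = 12; EF_F = 12+5 = 17
ES_G = max(EF_A=12, EF_D=17) = 17; EF_G = 17+15 = 32
ES_H = max(EF_A=12, EF_C=3) = 12; EF_H = 12+7 = 19
ES_I = max(EF_F=17, EF_G=32) = 32; EF_I = 32+10 = 42
ES_J = max(EF_A=12, EF_E=24, EF_F=17, EF_H=19, EF_I=42) = 42; EF_J = 42+11 = 53
Expected project duration μ = 53 days. Critical path: B → D → G → I → J.

Variance along critical path = 11.111 + 2.778 + 11.111 + 4.000 + 7.111 = 36.111; σ = √36.111 = 6.009 days.
Z = (65 − 53) / 6.009 = 1.997
P(T ≤ 65) = Φ(1.997) ≈ 0.977

0.977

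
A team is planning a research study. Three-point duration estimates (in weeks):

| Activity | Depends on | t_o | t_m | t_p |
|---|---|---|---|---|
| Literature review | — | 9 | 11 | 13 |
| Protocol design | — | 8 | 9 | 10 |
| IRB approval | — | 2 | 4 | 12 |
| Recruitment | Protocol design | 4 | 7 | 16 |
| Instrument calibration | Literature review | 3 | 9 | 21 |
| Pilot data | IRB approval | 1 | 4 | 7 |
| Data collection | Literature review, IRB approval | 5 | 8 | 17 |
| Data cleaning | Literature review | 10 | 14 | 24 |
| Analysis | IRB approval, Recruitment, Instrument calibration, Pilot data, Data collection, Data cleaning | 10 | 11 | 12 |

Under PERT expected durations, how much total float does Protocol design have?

te_Literature review = (9 + 4·11 + 13)/6 = 66/6 = 11
te_Protocol design = (8 + 4·9 + 10)/6 = 54/6 = 9
te_IRB approval = (2 + 4·4 + 12)/6 = 30/6 = 5
te_Recruitment = (4 + 4·7 + 16)/6 = 48/6 = 8
te_Instrument calibration = (3 + 4·9 + 21)/6 = 60/6 = 10
te_Pilot data = (1 + 4·4 + 7)/6 = 24/6 = 4
te_Data collection = (5 + 4·8 + 17)/6 = 54/6 = 9
te_Data cleaning = (10 + 4·14 + 24)/6 = 90/6 = 15
te_Analysis = (10 + 4·11 + 12)/6 = 66/6 = 11

Forward pass:
ES_Literature review = 0; EF_Literature review = 11
ES_Protocol design = 0; EF_Protocol design = 9
ES_IRB approval = 0; EF_IRB approval = 5
ES_Recruitment = 9; EF_Recruitment = 9+8 = 17
ES_Instrument calibration = 11; EF_Instrument calibration = 11+10 = 21
ES_Pilot data = 5; EF_Pilot data = 5+4 = 9
ES_Data collection = max(EF_Literature review=11, EF_IRB approval=5) = 11; EF_Data collection = 11+9 = 20
ES_Data cleaning = 11; EF_Data cleaning = 11+15 = 26
ES_Analysis = max(EF_IRB approval=5, EF_Recruitment=17, EF_Instrument calibration=21, EF_Pilot data=9, EF_Data collection=20, EF_Data cleaning=26) = 26; EF_Analysis = 26+11 = 37
Expected project duration μ = 37 weeks. Critical path: Literature review → Data cleaning → Analysis.

Backward pass:
LF_Analysis = 37; LS_Analysis = 37−11 = 26
LF_Data cleaning = LS_Analysis = 26; LS_Data cleaning = 26−15 = 11
LF_Data collection = LS_Analysis = 26; LS_Data collection = 26−9 = 17
LF_Pilot data = LS_Analysis = 26; LS_Pilot data = 26−4 = 22
LF_Instrument calibration = LS_Analysis = 26; LS_Instrument calibration = 26−10 = 16
LF_Recruitment = LS_Analysis = 26; LS_Recruitment = 26−8 = 18
LF_IRB approval = min(LS_Pilot data=22, LS_Data collection=17, LS_Analysis=26) = 17; LS_IRB approval = 17−5 = 12
LF_Protocol design = LS_Recruitment = 18; LS_Protocol design = 18−9 = 9
LF_Literature review = min(LS_Instrument calibration=16, LS_Data collection=17, LS_Data cleaning=11) = 11; LS_Literature review = 11−11 = 0
Slack_Protocol design = LS_Protocol design − ES_Protocol design = 9 − 0 = 9

9 weeks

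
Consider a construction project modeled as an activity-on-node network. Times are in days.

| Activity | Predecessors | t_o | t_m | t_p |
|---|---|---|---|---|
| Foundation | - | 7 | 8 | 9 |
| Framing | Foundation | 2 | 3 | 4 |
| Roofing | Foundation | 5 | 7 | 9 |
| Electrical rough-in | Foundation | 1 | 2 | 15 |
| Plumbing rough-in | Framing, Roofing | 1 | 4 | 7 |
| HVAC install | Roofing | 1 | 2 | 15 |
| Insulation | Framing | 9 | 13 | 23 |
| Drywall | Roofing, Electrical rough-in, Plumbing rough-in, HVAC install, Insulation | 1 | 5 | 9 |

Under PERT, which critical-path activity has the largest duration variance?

Insulation

te_Foundation = (7 + 4·8 + 9)/6 = 48/6 = 8; σ²_Foundation = ((9−7)/6)² = 0.111
te_Framing = (2 + 4·3 + 4)/6 = 18/6 = 3; σ²_Framing = ((4−2)/6)² = 0.111
te_Roofing = (5 + 4·7 + 9)/6 = 42/6 = 7; σ²_Roofing = ((9−5)/6)² = 0.444
te_Electrical rough-in = (1 + 4·2 + 15)/6 = 24/6 = 4; σ²_Electrical rough-in = ((15−1)/6)² = 5.444
te_Plumbing rough-in = (1 + 4·4 + 7)/6 = 24/6 = 4; σ²_Plumbing rough-in = ((7−1)/6)² = 1.000
te_HVAC install = (1 + 4·2 + 15)/6 = 24/6 = 4; σ²_HVAC install = ((15−1)/6)² = 5.444
te_Insulation = (9 + 4·13 + 23)/6 = 84/6 = 14; σ²_Insulation = ((23−9)/6)² = 5.444
te_Drywall = (1 + 4·5 + 9)/6 = 30/6 = 5; σ²_Drywall = ((9−1)/6)² = 1.778

Forward pass:
ES_Foundation = 0; EF_Foundation = 8
ES_Framing = 8; EF_Framing = 8+3 = 11
ES_Roofing = 8; EF_Roofing = 8+7 = 15
ES_Electrical rough-in = 8; EF_Electrical rough-in = 8+4 = 12
ES_Plumbing rough-in = max(EF_Framing=11, EF_Roofing=15) = 15; EF_Plumbing rough-in = 15+4 = 19
ES_HVAC install = 15; EF_HVAC install = 15+4 = 19
ES_Insulation = 11; EF_Insulation = 11+14 = 25
ES_Drywall = max(EF_Roofing=15, EF_Electrical rough-in=12, EF_Plumbing rough-in=19, EF_HVAC install=19, EF_Insulation=25) = 25; EF_Drywall = 25+5 = 30
Expected project duration μ = 30 days. Critical path: Foundation → Framing → Insulation → Drywall.

Variances on critical path: σ²_Foundation=0.111, σ²_Framing=0.111, σ²_Insulation=5.444, σ²_Drywall=1.778.
Largest is σ²_Insulation = 5.444.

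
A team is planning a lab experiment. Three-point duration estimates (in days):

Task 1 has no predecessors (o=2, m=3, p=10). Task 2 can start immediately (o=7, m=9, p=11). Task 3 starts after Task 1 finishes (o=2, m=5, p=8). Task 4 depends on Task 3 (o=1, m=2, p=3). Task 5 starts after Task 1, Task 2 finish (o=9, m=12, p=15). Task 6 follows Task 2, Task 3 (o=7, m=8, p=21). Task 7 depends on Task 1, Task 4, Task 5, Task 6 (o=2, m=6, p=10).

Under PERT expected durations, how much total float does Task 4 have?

10 days

te_Task 1 = (2 + 4·3 + 10)/6 = 24/6 = 4
te_Task 2 = (7 + 4·9 + 11)/6 = 54/6 = 9
te_Task 3 = (2 + 4·5 + 8)/6 = 30/6 = 5
te_Task 4 = (1 + 4·2 + 3)/6 = 12/6 = 2
te_Task 5 = (9 + 4·12 + 15)/6 = 72/6 = 12
te_Task 6 = (7 + 4·8 + 21)/6 = 60/6 = 10
te_Task 7 = (2 + 4·6 + 10)/6 = 36/6 = 6

Forward pass:
ES_Task 1 = 0; EF_Task 1 = 4
ES_Task 2 = 0; EF_Task 2 = 9
ES_Task 3 = 4; EF_Task 3 = 4+5 = 9
ES_Task 4 = 9; EF_Task 4 = 9+2 = 11
ES_Task 5 = max(EF_Task 1=4, EF_Task 2=9) = 9; EF_Task 5 = 9+12 = 21
ES_Task 6 = max(EF_Task 2=9, EF_Task 3=9) = 9; EF_Task 6 = 9+10 = 19
ES_Task 7 = max(EF_Task 1=4, EF_Task 4=11, EF_Task 5=21, EF_Task 6=19) = 21; EF_Task 7 = 21+6 = 27
Expected project duration μ = 27 days. Critical path: Task 2 → Task 5 → Task 7.

Backward pass:
LF_Task 7 = 27; LS_Task 7 = 27−6 = 21
LF_Task 6 = LS_Task 7 = 21; LS_Task 6 = 21−10 = 11
LF_Task 5 = LS_Task 7 = 21; LS_Task 5 = 21−12 = 9
LF_Task 4 = LS_Task 7 = 21; LS_Task 4 = 21−2 = 19
LF_Task 3 = min(LS_Task 4=19, LS_Task 6=11) = 11; LS_Task 3 = 11−5 = 6
LF_Task 2 = min(LS_Task 5=9, LS_Task 6=11) = 9; LS_Task 2 = 9−9 = 0
LF_Task 1 = min(LS_Task 3=6, LS_Task 5=9, LS_Task 7=21) = 6; LS_Task 1 = 6−4 = 2
Slack_Task 4 = LS_Task 4 − ES_Task 4 = 19 − 9 = 10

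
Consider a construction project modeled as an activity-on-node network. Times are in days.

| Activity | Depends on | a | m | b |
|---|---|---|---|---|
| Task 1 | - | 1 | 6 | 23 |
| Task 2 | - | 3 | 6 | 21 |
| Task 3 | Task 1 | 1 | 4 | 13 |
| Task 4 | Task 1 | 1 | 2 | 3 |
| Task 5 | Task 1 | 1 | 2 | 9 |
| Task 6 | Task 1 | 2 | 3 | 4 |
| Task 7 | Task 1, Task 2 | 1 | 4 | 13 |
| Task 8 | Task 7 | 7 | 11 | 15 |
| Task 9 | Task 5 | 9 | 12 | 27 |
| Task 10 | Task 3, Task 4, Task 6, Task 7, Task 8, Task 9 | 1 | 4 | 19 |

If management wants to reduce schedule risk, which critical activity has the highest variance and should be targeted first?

Task 1

te_Task 1 = (1 + 4·6 + 23)/6 = 48/6 = 8; σ²_Task 1 = ((23−1)/6)² = 13.444
te_Task 2 = (3 + 4·6 + 21)/6 = 48/6 = 8; σ²_Task 2 = ((21−3)/6)² = 9.000
te_Task 3 = (1 + 4·4 + 13)/6 = 30/6 = 5; σ²_Task 3 = ((13−1)/6)² = 4.000
te_Task 4 = (1 + 4·2 + 3)/6 = 12/6 = 2; σ²_Task 4 = ((3−1)/6)² = 0.111
te_Task 5 = (1 + 4·2 + 9)/6 = 18/6 = 3; σ²_Task 5 = ((9−1)/6)² = 1.778
te_Task 6 = (2 + 4·3 + 4)/6 = 18/6 = 3; σ²_Task 6 = ((4−2)/6)² = 0.111
te_Task 7 = (1 + 4·4 + 13)/6 = 30/6 = 5; σ²_Task 7 = ((13−1)/6)² = 4.000
te_Task 8 = (7 + 4·11 + 15)/6 = 66/6 = 11; σ²_Task 8 = ((15−7)/6)² = 1.778
te_Task 9 = (9 + 4·12 + 27)/6 = 84/6 = 14; σ²_Task 9 = ((27−9)/6)² = 9.000
te_Task 10 = (1 + 4·4 + 19)/6 = 36/6 = 6; σ²_Task 10 = ((19−1)/6)² = 9.000

Forward pass:
ES_Task 1 = 0; EF_Task 1 = 8
ES_Task 2 = 0; EF_Task 2 = 8
ES_Task 3 = 8; EF_Task 3 = 8+5 = 13
ES_Task 4 = 8; EF_Task 4 = 8+2 = 10
ES_Task 5 = 8; EF_Task 5 = 8+3 = 11
ES_Task 6 = 8; EF_Task 6 = 8+3 = 11
ES_Task 7 = max(EF_Task 1=8, EF_Task 2=8) = 8; EF_Task 7 = 8+5 = 13
ES_Task 8 = 13; EF_Task 8 = 13+11 = 24
ES_Task 9 = 11; EF_Task 9 = 11+14 = 25
ES_Task 10 = max(EF_Task 3=13, EF_Task 4=10, EF_Task 6=11, EF_Task 7=13, EF_Task 8=24, EF_Task 9=25) = 25; EF_Task 10 = 25+6 = 31
Expected project duration μ = 31 days. Critical path: Task 1 → Task 5 → Task 9 → Task 10.

Variances on critical path: σ²_Task 1=13.444, σ²_Task 5=1.778, σ²_Task 9=9.000, σ²_Task 10=9.000.
Largest is σ²_Task 1 = 13.444.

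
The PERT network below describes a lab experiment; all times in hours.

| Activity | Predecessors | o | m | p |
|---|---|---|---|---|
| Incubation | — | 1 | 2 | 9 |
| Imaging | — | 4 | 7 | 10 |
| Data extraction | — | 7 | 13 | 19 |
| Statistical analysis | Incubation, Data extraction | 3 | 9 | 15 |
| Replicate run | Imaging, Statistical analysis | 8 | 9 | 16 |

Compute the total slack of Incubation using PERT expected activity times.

10 hours

te_Incubation = (1 + 4·2 + 9)/6 = 18/6 = 3
te_Imaging = (4 + 4·7 + 10)/6 = 42/6 = 7
te_Data extraction = (7 + 4·13 + 19)/6 = 78/6 = 13
te_Statistical analysis = (3 + 4·9 + 15)/6 = 54/6 = 9
te_Replicate run = (8 + 4·9 + 16)/6 = 60/6 = 10

Forward pass:
ES_Incubation = 0; EF_Incubation = 3
ES_Imaging = 0; EF_Imaging = 7
ES_Data extraction = 0; EF_Data extraction = 13
ES_Statistical analysis = max(EF_Incubation=3, EF_Data extraction=13) = 13; EF_Statistical analysis = 13+9 = 22
ES_Replicate run = max(EF_Imaging=7, EF_Statistical analysis=22) = 22; EF_Replicate run = 22+10 = 32
Expected project duration μ = 32 hours. Critical path: Data extraction → Statistical analysis → Replicate run.

Backward pass:
LF_Replicate run = 32; LS_Replicate run = 32−10 = 22
LF_Statistical analysis = LS_Replicate run = 22; LS_Statistical analysis = 22−9 = 13
LF_Data extraction = LS_Statistical analysis = 13; LS_Data extraction = 13−13 = 0
LF_Imaging = LS_Replicate run = 22; LS_Imaging = 22−7 = 15
LF_Incubation = LS_Statistical analysis = 13; LS_Incubation = 13−3 = 10
Slack_Incubation = LS_Incubation − ES_Incubation = 10 − 0 = 10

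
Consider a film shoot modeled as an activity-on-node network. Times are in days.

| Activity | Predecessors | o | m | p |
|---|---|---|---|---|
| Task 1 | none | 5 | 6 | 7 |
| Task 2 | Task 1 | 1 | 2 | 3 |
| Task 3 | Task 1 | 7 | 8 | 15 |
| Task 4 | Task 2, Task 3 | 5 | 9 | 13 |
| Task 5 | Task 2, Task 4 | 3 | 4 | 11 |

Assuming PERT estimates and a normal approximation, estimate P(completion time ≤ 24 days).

te_Task 1 = (5 + 4·6 + 7)/6 = 36/6 = 6; σ²_Task 1 = ((7−5)/6)² = 0.111
te_Task 2 = (1 + 4·2 + 3)/6 = 12/6 = 2; σ²_Task 2 = ((3−1)/6)² = 0.111
te_Task 3 = (7 + 4·8 + 15)/6 = 54/6 = 9; σ²_Task 3 = ((15−7)/6)² = 1.778
te_Task 4 = (5 + 4·9 + 13)/6 = 54/6 = 9; σ²_Task 4 = ((13−5)/6)² = 1.778
te_Task 5 = (3 + 4·4 + 11)/6 = 30/6 = 5; σ²_Task 5 = ((11−3)/6)² = 1.778

Forward pass:
ES_Task 1 = 0; EF_Task 1 = 6
ES_Task 2 = 6; EF_Task 2 = 6+2 = 8
ES_Task 3 = 6; EF_Task 3 = 6+9 = 15
ES_Task 4 = max(EF_Task 2=8, EF_Task 3=15) = 15; EF_Task 4 = 15+9 = 24
ES_Task 5 = max(EF_Task 2=8, EF_Task 4=24) = 24; EF_Task 5 = 24+5 = 29
Expected project duration μ = 29 days. Critical path: Task 1 → Task 3 → Task 4 → Task 5.

Variance along critical path = 0.111 + 1.778 + 1.778 + 1.778 = 5.444; σ = √5.444 = 2.333 days.
Z = (24 − 29) / 2.333 = -2.143
P(T ≤ 24) = Φ(-2.143) ≈ 0.016

0.016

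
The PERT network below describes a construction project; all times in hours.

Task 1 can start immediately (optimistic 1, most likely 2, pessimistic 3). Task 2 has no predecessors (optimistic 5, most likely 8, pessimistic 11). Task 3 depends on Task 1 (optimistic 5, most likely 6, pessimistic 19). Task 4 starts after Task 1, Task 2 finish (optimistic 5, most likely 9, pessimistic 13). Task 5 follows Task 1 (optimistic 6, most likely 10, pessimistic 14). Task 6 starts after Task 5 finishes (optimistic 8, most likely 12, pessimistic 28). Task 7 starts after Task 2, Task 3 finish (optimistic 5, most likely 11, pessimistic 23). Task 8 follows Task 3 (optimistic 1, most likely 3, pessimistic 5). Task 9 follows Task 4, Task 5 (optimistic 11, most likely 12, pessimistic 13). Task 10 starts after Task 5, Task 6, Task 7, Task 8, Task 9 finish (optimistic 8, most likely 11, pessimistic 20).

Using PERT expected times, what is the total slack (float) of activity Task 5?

3 hours

te_Task 1 = (1 + 4·2 + 3)/6 = 12/6 = 2
te_Task 2 = (5 + 4·8 + 11)/6 = 48/6 = 8
te_Task 3 = (5 + 4·6 + 19)/6 = 48/6 = 8
te_Task 4 = (5 + 4·9 + 13)/6 = 54/6 = 9
te_Task 5 = (6 + 4·10 + 14)/6 = 60/6 = 10
te_Task 6 = (8 + 4·12 + 28)/6 = 84/6 = 14
te_Task 7 = (5 + 4·11 + 23)/6 = 72/6 = 12
te_Task 8 = (1 + 4·3 + 5)/6 = 18/6 = 3
te_Task 9 = (11 + 4·12 + 13)/6 = 72/6 = 12
te_Task 10 = (8 + 4·11 + 20)/6 = 72/6 = 12

Forward pass:
ES_Task 1 = 0; EF_Task 1 = 2
ES_Task 2 = 0; EF_Task 2 = 8
ES_Task 3 = 2; EF_Task 3 = 2+8 = 10
ES_Task 4 = max(EF_Task 1=2, EF_Task 2=8) = 8; EF_Task 4 = 8+9 = 17
ES_Task 5 = 2; EF_Task 5 = 2+10 = 12
ES_Task 6 = 12; EF_Task 6 = 12+14 = 26
ES_Task 7 = max(EF_Task 2=8, EF_Task 3=10) = 10; EF_Task 7 = 10+12 = 22
ES_Task 8 = 10; EF_Task 8 = 10+3 = 13
ES_Task 9 = max(EF_Task 4=17, EF_Task 5=12) = 17; EF_Task 9 = 17+12 = 29
ES_Task 10 = max(EF_Task 5=12, EF_Task 6=26, EF_Task 7=22, EF_Task 8=13, EF_Task 9=29) = 29; EF_Task 10 = 29+12 = 41
Expected project duration μ = 41 hours. Critical path: Task 2 → Task 4 → Task 9 → Task 10.

Backward pass:
LF_Task 10 = 41; LS_Task 10 = 41−12 = 29
LF_Task 9 = LS_Task 10 = 29; LS_Task 9 = 29−12 = 17
LF_Task 8 = LS_Task 10 = 29; LS_Task 8 = 29−3 = 26
LF_Task 7 = LS_Task 10 = 29; LS_Task 7 = 29−12 = 17
LF_Task 6 = LS_Task 10 = 29; LS_Task 6 = 29−14 = 15
LF_Task 5 = min(LS_Task 6=15, LS_Task 9=17, LS_Task 10=29) = 15; LS_Task 5 = 15−10 = 5
LF_Task 4 = LS_Task 9 = 17; LS_Task 4 = 17−9 = 8
LF_Task 3 = min(LS_Task 7=17, LS_Task 8=26) = 17; LS_Task 3 = 17−8 = 9
LF_Task 2 = min(LS_Task 4=8, LS_Task 7=17) = 8; LS_Task 2 = 8−8 = 0
LF_Task 1 = min(LS_Task 3=9, LS_Task 4=8, LS_Task 5=5) = 5; LS_Task 1 = 5−2 = 3
Slack_Task 5 = LS_Task 5 − ES_Task 5 = 5 − 2 = 3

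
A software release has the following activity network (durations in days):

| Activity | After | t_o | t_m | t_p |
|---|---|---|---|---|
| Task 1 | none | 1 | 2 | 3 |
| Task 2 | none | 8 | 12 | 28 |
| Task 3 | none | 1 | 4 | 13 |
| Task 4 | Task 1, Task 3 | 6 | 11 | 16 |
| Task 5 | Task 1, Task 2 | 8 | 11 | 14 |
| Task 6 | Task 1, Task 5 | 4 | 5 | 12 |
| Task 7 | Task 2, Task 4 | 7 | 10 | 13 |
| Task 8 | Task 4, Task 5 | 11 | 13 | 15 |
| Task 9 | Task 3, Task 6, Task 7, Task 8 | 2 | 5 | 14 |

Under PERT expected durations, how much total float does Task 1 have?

te_Task 1 = (1 + 4·2 + 3)/6 = 12/6 = 2
te_Task 2 = (8 + 4·12 + 28)/6 = 84/6 = 14
te_Task 3 = (1 + 4·4 + 13)/6 = 30/6 = 5
te_Task 4 = (6 + 4·11 + 16)/6 = 66/6 = 11
te_Task 5 = (8 + 4·11 + 14)/6 = 66/6 = 11
te_Task 6 = (4 + 4·5 + 12)/6 = 36/6 = 6
te_Task 7 = (7 + 4·10 + 13)/6 = 60/6 = 10
te_Task 8 = (11 + 4·13 + 15)/6 = 78/6 = 13
te_Task 9 = (2 + 4·5 + 14)/6 = 36/6 = 6

Forward pass:
ES_Task 1 = 0; EF_Task 1 = 2
ES_Task 2 = 0; EF_Task 2 = 14
ES_Task 3 = 0; EF_Task 3 = 5
ES_Task 4 = max(EF_Task 1=2, EF_Task 3=5) = 5; EF_Task 4 = 5+11 = 16
ES_Task 5 = max(EF_Task 1=2, EF_Task 2=14) = 14; EF_Task 5 = 14+11 = 25
ES_Task 6 = max(EF_Task 1=2, EF_Task 5=25) = 25; EF_Task 6 = 25+6 = 31
ES_Task 7 = max(EF_Task 2=14, EF_Task 4=16) = 16; EF_Task 7 = 16+10 = 26
ES_Task 8 = max(EF_Task 4=16, EF_Task 5=25) = 25; EF_Task 8 = 25+13 = 38
ES_Task 9 = max(EF_Task 3=5, EF_Task 6=31, EF_Task 7=26, EF_Task 8=38) = 38; EF_Task 9 = 38+6 = 44
Expected project duration μ = 44 days. Critical path: Task 2 → Task 5 → Task 8 → Task 9.

Backward pass:
LF_Task 9 = 44; LS_Task 9 = 44−6 = 38
LF_Task 8 = LS_Task 9 = 38; LS_Task 8 = 38−13 = 25
LF_Task 7 = LS_Task 9 = 38; LS_Task 7 = 38−10 = 28
LF_Task 6 = LS_Task 9 = 38; LS_Task 6 = 38−6 = 32
LF_Task 5 = min(LS_Task 6=32, LS_Task 8=25) = 25; LS_Task 5 = 25−11 = 14
LF_Task 4 = min(LS_Task 7=28, LS_Task 8=25) = 25; LS_Task 4 = 25−11 = 14
LF_Task 3 = min(LS_Task 4=14, LS_Task 9=38) = 14; LS_Task 3 = 14−5 = 9
LF_Task 2 = min(LS_Task 5=14, LS_Task 7=28) = 14; LS_Task 2 = 14−14 = 0
LF_Task 1 = min(LS_Task 4=14, LS_Task 5=14, LS_Task 6=32) = 14; LS_Task 1 = 14−2 = 12
Slack_Task 1 = LS_Task 1 − ES_Task 1 = 12 − 0 = 12

12 days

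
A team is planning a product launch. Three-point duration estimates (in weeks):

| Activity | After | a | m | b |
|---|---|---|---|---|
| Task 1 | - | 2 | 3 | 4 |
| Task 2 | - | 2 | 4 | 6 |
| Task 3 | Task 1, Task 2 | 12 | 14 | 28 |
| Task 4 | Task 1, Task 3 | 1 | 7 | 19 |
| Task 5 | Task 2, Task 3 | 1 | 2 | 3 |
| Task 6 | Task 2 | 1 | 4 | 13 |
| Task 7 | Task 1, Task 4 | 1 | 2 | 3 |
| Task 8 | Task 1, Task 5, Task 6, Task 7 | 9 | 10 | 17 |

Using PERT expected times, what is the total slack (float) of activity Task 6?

te_Task 1 = (2 + 4·3 + 4)/6 = 18/6 = 3
te_Task 2 = (2 + 4·4 + 6)/6 = 24/6 = 4
te_Task 3 = (12 + 4·14 + 28)/6 = 96/6 = 16
te_Task 4 = (1 + 4·7 + 19)/6 = 48/6 = 8
te_Task 5 = (1 + 4·2 + 3)/6 = 12/6 = 2
te_Task 6 = (1 + 4·4 + 13)/6 = 30/6 = 5
te_Task 7 = (1 + 4·2 + 3)/6 = 12/6 = 2
te_Task 8 = (9 + 4·10 + 17)/6 = 66/6 = 11

Forward pass:
ES_Task 1 = 0; EF_Task 1 = 3
ES_Task 2 = 0; EF_Task 2 = 4
ES_Task 3 = max(EF_Task 1=3, EF_Task 2=4) = 4; EF_Task 3 = 4+16 = 20
ES_Task 4 = max(EF_Task 1=3, EF_Task 3=20) = 20; EF_Task 4 = 20+8 = 28
ES_Task 5 = max(EF_Task 2=4, EF_Task 3=20) = 20; EF_Task 5 = 20+2 = 22
ES_Task 6 = 4; EF_Task 6 = 4+5 = 9
ES_Task 7 = max(EF_Task 1=3, EF_Task 4=28) = 28; EF_Task 7 = 28+2 = 30
ES_Task 8 = max(EF_Task 1=3, EF_Task 5=22, EF_Task 6=9, EF_Task 7=30) = 30; EF_Task 8 = 30+11 = 41
Expected project duration μ = 41 weeks. Critical path: Task 2 → Task 3 → Task 4 → Task 7 → Task 8.

Backward pass:
LF_Task 8 = 41; LS_Task 8 = 41−11 = 30
LF_Task 7 = LS_Task 8 = 30; LS_Task 7 = 30−2 = 28
LF_Task 6 = LS_Task 8 = 30; LS_Task 6 = 30−5 = 25
LF_Task 5 = LS_Task 8 = 30; LS_Task 5 = 30−2 = 28
LF_Task 4 = LS_Task 7 = 28; LS_Task 4 = 28−8 = 20
LF_Task 3 = min(LS_Task 4=20, LS_Task 5=28) = 20; LS_Task 3 = 20−16 = 4
LF_Task 2 = min(LS_Task 3=4, LS_Task 5=28, LS_Task 6=25) = 4; LS_Task 2 = 4−4 = 0
LF_Task 1 = min(LS_Task 3=4, LS_Task 4=20, LS_Task 7=28, LS_Task 8=30) = 4; LS_Task 1 = 4−3 = 1
Slack_Task 6 = LS_Task 6 − ES_Task 6 = 25 − 4 = 21

21 weeks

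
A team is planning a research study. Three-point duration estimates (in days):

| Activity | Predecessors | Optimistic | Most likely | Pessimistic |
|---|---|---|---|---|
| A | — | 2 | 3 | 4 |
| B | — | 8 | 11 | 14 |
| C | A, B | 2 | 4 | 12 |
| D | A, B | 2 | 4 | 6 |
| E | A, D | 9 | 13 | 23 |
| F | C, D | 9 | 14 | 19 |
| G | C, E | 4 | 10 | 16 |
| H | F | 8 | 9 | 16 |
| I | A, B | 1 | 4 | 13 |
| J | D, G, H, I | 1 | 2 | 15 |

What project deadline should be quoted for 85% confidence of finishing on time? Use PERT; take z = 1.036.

te_A = (2 + 4·3 + 4)/6 = 18/6 = 3; σ²_A = ((4−2)/6)² = 0.111
te_B = (8 + 4·11 + 14)/6 = 66/6 = 11; σ²_B = ((14−8)/6)² = 1.000
te_C = (2 + 4·4 + 12)/6 = 30/6 = 5; σ²_C = ((12−2)/6)² = 2.778
te_D = (2 + 4·4 + 6)/6 = 24/6 = 4; σ²_D = ((6−2)/6)² = 0.444
te_E = (9 + 4·13 + 23)/6 = 84/6 = 14; σ²_E = ((23−9)/6)² = 5.444
te_F = (9 + 4·14 + 19)/6 = 84/6 = 14; σ²_F = ((19−9)/6)² = 2.778
te_G = (4 + 4·10 + 16)/6 = 60/6 = 10; σ²_G = ((16−4)/6)² = 4.000
te_H = (8 + 4·9 + 16)/6 = 60/6 = 10; σ²_H = ((16−8)/6)² = 1.778
te_I = (1 + 4·4 + 13)/6 = 30/6 = 5; σ²_I = ((13−1)/6)² = 4.000
te_J = (1 + 4·2 + 15)/6 = 24/6 = 4; σ²_J = ((15−1)/6)² = 5.444

Forward pass:
ES_A = 0; EF_A = 3
ES_B = 0; EF_B = 11
ES_C = max(EF_A=3, EF_B=11) = 11; EF_C = 11+5 = 16
ES_D = max(EF_A=3, EF_B=11) = 11; EF_D = 11+4 = 15
ES_E = max(EF_A=3, EF_D=15) = 15; EF_E = 15+14 = 29
ES_F = max(EF_C=16, EF_D=15) = 16; EF_F = 16+14 = 30
ES_G = max(EF_C=16, EF_E=29) = 29; EF_G = 29+10 = 39
ES_H = 30; EF_H = 30+10 = 40
ES_I = max(EF_A=3, EF_B=11) = 11; EF_I = 11+5 = 16
ES_J = max(EF_D=15, EF_G=39, EF_H=40, EF_I=16) = 40; EF_J = 40+4 = 44
Expected project duration μ = 44 days. Critical path: B → C → F → H → J.

Variance along critical path = 1.000 + 2.778 + 2.778 + 1.778 + 5.444 = 13.778; σ = 3.712 days.
D = μ + z·σ = 44 + 1.036·3.712 = 47.8 days

47.8 days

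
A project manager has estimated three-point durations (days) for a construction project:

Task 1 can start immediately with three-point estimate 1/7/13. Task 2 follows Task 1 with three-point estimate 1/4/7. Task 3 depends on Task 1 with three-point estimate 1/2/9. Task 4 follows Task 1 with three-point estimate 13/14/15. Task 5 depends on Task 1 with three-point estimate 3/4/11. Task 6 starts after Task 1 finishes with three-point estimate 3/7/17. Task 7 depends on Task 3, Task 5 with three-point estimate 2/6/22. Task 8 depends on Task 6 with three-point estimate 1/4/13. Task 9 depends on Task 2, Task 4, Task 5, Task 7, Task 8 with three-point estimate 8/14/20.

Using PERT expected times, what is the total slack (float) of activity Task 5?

te_Task 1 = (1 + 4·7 + 13)/6 = 42/6 = 7
te_Task 2 = (1 + 4·4 + 7)/6 = 24/6 = 4
te_Task 3 = (1 + 4·2 + 9)/6 = 18/6 = 3
te_Task 4 = (13 + 4·14 + 15)/6 = 84/6 = 14
te_Task 5 = (3 + 4·4 + 11)/6 = 30/6 = 5
te_Task 6 = (3 + 4·7 + 17)/6 = 48/6 = 8
te_Task 7 = (2 + 4·6 + 22)/6 = 48/6 = 8
te_Task 8 = (1 + 4·4 + 13)/6 = 30/6 = 5
te_Task 9 = (8 + 4·14 + 20)/6 = 84/6 = 14

Forward pass:
ES_Task 1 = 0; EF_Task 1 = 7
ES_Task 2 = 7; EF_Task 2 = 7+4 = 11
ES_Task 3 = 7; EF_Task 3 = 7+3 = 10
ES_Task 4 = 7; EF_Task 4 = 7+14 = 21
ES_Task 5 = 7; EF_Task 5 = 7+5 = 12
ES_Task 6 = 7; EF_Task 6 = 7+8 = 15
ES_Task 7 = max(EF_Task 3=10, EF_Task 5=12) = 12; EF_Task 7 = 12+8 = 20
ES_Task 8 = 15; EF_Task 8 = 15+5 = 20
ES_Task 9 = max(EF_Task 2=11, EF_Task 4=21, EF_Task 5=12, EF_Task 7=20, EF_Task 8=20) = 21; EF_Task 9 = 21+14 = 35
Expected project duration μ = 35 days. Critical path: Task 1 → Task 4 → Task 9.

Backward pass:
LF_Task 9 = 35; LS_Task 9 = 35−14 = 21
LF_Task 8 = LS_Task 9 = 21; LS_Task 8 = 21−5 = 16
LF_Task 7 = LS_Task 9 = 21; LS_Task 7 = 21−8 = 13
LF_Task 6 = LS_Task 8 = 16; LS_Task 6 = 16−8 = 8
LF_Task 5 = min(LS_Task 7=13, LS_Task 9=21) = 13; LS_Task 5 = 13−5 = 8
LF_Task 4 = LS_Task 9 = 21; LS_Task 4 = 21−14 = 7
LF_Task 3 = LS_Task 7 = 13; LS_Task 3 = 13−3 = 10
LF_Task 2 = LS_Task 9 = 21; LS_Task 2 = 21−4 = 17
LF_Task 1 = min(LS_Task 2=17, LS_Task 3=10, LS_Task 4=7, LS_Task 5=8, LS_Task 6=8) = 7; LS_Task 1 = 7−7 = 0
Slack_Task 5 = LS_Task 5 − ES_Task 5 = 8 − 7 = 1

1 days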